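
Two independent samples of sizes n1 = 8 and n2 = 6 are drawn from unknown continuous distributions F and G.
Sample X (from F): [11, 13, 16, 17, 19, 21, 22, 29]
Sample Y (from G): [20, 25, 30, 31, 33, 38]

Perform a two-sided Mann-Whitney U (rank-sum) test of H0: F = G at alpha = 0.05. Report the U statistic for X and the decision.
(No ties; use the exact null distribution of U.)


Step 1: Combine and sort all 14 observations; assign midranks.
sorted (value, group): (11,X), (13,X), (16,X), (17,X), (19,X), (20,Y), (21,X), (22,X), (25,Y), (29,X), (30,Y), (31,Y), (33,Y), (38,Y)
ranks: 11->1, 13->2, 16->3, 17->4, 19->5, 20->6, 21->7, 22->8, 25->9, 29->10, 30->11, 31->12, 33->13, 38->14
Step 2: Rank sum for X: R1 = 1 + 2 + 3 + 4 + 5 + 7 + 8 + 10 = 40.
Step 3: U_X = R1 - n1(n1+1)/2 = 40 - 8*9/2 = 40 - 36 = 4.
       U_Y = n1*n2 - U_X = 48 - 4 = 44.
Step 4: No ties, so the exact null distribution of U (based on enumerating the C(14,8) = 3003 equally likely rank assignments) gives the two-sided p-value.
Step 5: p-value = 0.007992; compare to alpha = 0.05. reject H0.

U_X = 4, p = 0.007992, reject H0 at alpha = 0.05.


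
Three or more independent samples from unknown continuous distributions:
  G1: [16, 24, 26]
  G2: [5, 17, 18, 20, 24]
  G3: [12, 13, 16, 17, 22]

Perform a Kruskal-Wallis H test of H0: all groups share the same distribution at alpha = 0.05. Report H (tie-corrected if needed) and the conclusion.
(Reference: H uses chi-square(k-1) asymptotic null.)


Step 1: Combine all N = 13 observations and assign midranks.
sorted (value, group, rank): (5,G2,1), (12,G3,2), (13,G3,3), (16,G1,4.5), (16,G3,4.5), (17,G2,6.5), (17,G3,6.5), (18,G2,8), (20,G2,9), (22,G3,10), (24,G1,11.5), (24,G2,11.5), (26,G1,13)
Step 2: Sum ranks within each group.
R_1 = 29 (n_1 = 3)
R_2 = 36 (n_2 = 5)
R_3 = 26 (n_3 = 5)
Step 3: H = 12/(N(N+1)) * sum(R_i^2/n_i) - 3(N+1)
     = 12/(13*14) * (29^2/3 + 36^2/5 + 26^2/5) - 3*14
     = 0.065934 * 674.733 - 42
     = 2.487912.
Step 4: Ties present; correction factor C = 1 - 18/(13^3 - 13) = 0.991758. Corrected H = 2.487912 / 0.991758 = 2.508587.
Step 5: Under H0, H ~ chi^2(2); p-value = 0.285277.
Step 6: alpha = 0.05. fail to reject H0.

H = 2.5086, df = 2, p = 0.285277, fail to reject H0.


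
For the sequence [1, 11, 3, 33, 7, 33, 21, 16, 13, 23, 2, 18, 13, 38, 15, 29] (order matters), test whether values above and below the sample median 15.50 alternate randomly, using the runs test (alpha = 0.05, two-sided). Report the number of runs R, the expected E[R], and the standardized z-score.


Step 1: Compute median = 15.50; label A = above, B = below.
Labels in order: BBBABAAABABABABA  (n_A = 8, n_B = 8)
Step 2: Count runs R = 12.
Step 3: Under H0 (random ordering), E[R] = 2*n_A*n_B/(n_A+n_B) + 1 = 2*8*8/16 + 1 = 9.0000.
        Var[R] = 2*n_A*n_B*(2*n_A*n_B - n_A - n_B) / ((n_A+n_B)^2 * (n_A+n_B-1)) = 14336/3840 = 3.7333.
        SD[R] = 1.9322.
Step 4: Continuity-corrected z = (R - 0.5 - E[R]) / SD[R] = (12 - 0.5 - 9.0000) / 1.9322 = 1.2939.
Step 5: Two-sided p-value via normal approximation = 2*(1 - Phi(|z|)) = 0.195709.
Step 6: alpha = 0.05. fail to reject H0.

R = 12, z = 1.2939, p = 0.195709, fail to reject H0.


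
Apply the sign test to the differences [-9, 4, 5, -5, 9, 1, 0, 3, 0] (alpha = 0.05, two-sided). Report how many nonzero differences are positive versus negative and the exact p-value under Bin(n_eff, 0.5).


Step 1: Discard zero differences. Original n = 9; n_eff = number of nonzero differences = 7.
Nonzero differences (with sign): -9, +4, +5, -5, +9, +1, +3
Step 2: Count signs: positive = 5, negative = 2.
Step 3: Under H0: P(positive) = 0.5, so the number of positives S ~ Bin(7, 0.5).
Step 4: Two-sided exact p-value = sum of Bin(7,0.5) probabilities at or below the observed probability = 0.453125.
Step 5: alpha = 0.05. fail to reject H0.

n_eff = 7, pos = 5, neg = 2, p = 0.453125, fail to reject H0.


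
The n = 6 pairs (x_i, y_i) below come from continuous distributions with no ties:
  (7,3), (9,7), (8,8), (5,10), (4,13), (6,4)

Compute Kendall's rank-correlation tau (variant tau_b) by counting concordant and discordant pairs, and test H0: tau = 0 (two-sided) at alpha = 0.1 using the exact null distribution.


Step 1: Enumerate the 15 unordered pairs (i,j) with i<j and classify each by sign(x_j-x_i) * sign(y_j-y_i).
  (1,2):dx=+2,dy=+4->C; (1,3):dx=+1,dy=+5->C; (1,4):dx=-2,dy=+7->D; (1,5):dx=-3,dy=+10->D
  (1,6):dx=-1,dy=+1->D; (2,3):dx=-1,dy=+1->D; (2,4):dx=-4,dy=+3->D; (2,5):dx=-5,dy=+6->D
  (2,6):dx=-3,dy=-3->C; (3,4):dx=-3,dy=+2->D; (3,5):dx=-4,dy=+5->D; (3,6):dx=-2,dy=-4->C
  (4,5):dx=-1,dy=+3->D; (4,6):dx=+1,dy=-6->D; (5,6):dx=+2,dy=-9->D
Step 2: C = 4, D = 11, total pairs = 15.
Step 3: tau = (C - D)/(n(n-1)/2) = (4 - 11)/15 = -0.466667.
Step 4: Exact two-sided p-value (enumerate n! = 720 permutations of y under H0): p = 0.272222.
Step 5: alpha = 0.1. fail to reject H0.

tau_b = -0.4667 (C=4, D=11), p = 0.272222, fail to reject H0.


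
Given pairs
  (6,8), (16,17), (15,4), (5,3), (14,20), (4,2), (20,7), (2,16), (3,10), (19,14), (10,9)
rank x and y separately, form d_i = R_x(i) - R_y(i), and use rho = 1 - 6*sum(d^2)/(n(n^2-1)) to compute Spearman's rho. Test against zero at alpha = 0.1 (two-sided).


Step 1: Rank x and y separately (midranks; no ties here).
rank(x): 6->5, 16->9, 15->8, 5->4, 14->7, 4->3, 20->11, 2->1, 3->2, 19->10, 10->6
rank(y): 8->5, 17->10, 4->3, 3->2, 20->11, 2->1, 7->4, 16->9, 10->7, 14->8, 9->6
Step 2: d_i = R_x(i) - R_y(i); compute d_i^2.
  (5-5)^2=0, (9-10)^2=1, (8-3)^2=25, (4-2)^2=4, (7-11)^2=16, (3-1)^2=4, (11-4)^2=49, (1-9)^2=64, (2-7)^2=25, (10-8)^2=4, (6-6)^2=0
sum(d^2) = 192.
Step 3: rho = 1 - 6*192 / (11*(11^2 - 1)) = 1 - 1152/1320 = 0.127273.
Step 4: Under H0, t = rho * sqrt((n-2)/(1-rho^2)) = 0.3849 ~ t(9).
Step 5: Two-sided p-value from the t-distribution with 9 df = 0.709215.
Step 6: alpha = 0.1. fail to reject H0.

rho = 0.1273, p = 0.709215, fail to reject H0 at alpha = 0.1.


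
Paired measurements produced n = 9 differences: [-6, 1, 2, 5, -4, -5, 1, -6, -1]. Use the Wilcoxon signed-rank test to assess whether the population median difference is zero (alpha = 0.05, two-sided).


Step 1: Drop any zero differences (none here) and take |d_i|.
|d| = [6, 1, 2, 5, 4, 5, 1, 6, 1]
Step 2: Midrank |d_i| (ties get averaged ranks).
ranks: |6|->8.5, |1|->2, |2|->4, |5|->6.5, |4|->5, |5|->6.5, |1|->2, |6|->8.5, |1|->2
Step 3: Attach original signs; sum ranks with positive sign and with negative sign.
W+ = 2 + 4 + 6.5 + 2 = 14.5
W- = 8.5 + 5 + 6.5 + 8.5 + 2 = 30.5
(Check: W+ + W- = 45 should equal n(n+1)/2 = 45.)
Step 4: Test statistic W = min(W+, W-) = 14.5.
Step 5: Ties in |d|, so use the tie-corrected normal approximation.
        E[W] = n(n+1)/4 = 9*10/4 = 22.5.
        Tie groups: |d|=1 (t=3), |d|=5 (t=2), |d|=6 (t=2); sum(t^3 - t) = 36.
        Var[W] = n(n+1)(2n+1)/24 - sum(t^3-t)/48 = 1710/24 - 36/48 = 70.5.
        z = (W - E[W]) / sqrt(Var[W]) = (14.5 - 22.5) / 8.3964 = -0.9528.
        Two-sided p = 2*Phi(z) = 0.340698.
Step 6: alpha = 0.05. fail to reject H0.

W+ = 14.5, W- = 30.5, W = min = 14.5, p = 0.340698, fail to reject H0.


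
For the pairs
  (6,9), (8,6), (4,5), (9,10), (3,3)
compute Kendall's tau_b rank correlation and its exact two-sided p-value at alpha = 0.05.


Step 1: Enumerate the 10 unordered pairs (i,j) with i<j and classify each by sign(x_j-x_i) * sign(y_j-y_i).
  (1,2):dx=+2,dy=-3->D; (1,3):dx=-2,dy=-4->C; (1,4):dx=+3,dy=+1->C; (1,5):dx=-3,dy=-6->C
  (2,3):dx=-4,dy=-1->C; (2,4):dx=+1,dy=+4->C; (2,5):dx=-5,dy=-3->C; (3,4):dx=+5,dy=+5->C
  (3,5):dx=-1,dy=-2->C; (4,5):dx=-6,dy=-7->C
Step 2: C = 9, D = 1, total pairs = 10.
Step 3: tau = (C - D)/(n(n-1)/2) = (9 - 1)/10 = 0.800000.
Step 4: Exact two-sided p-value (enumerate n! = 120 permutations of y under H0): p = 0.083333.
Step 5: alpha = 0.05. fail to reject H0.

tau_b = 0.8000 (C=9, D=1), p = 0.083333, fail to reject H0.


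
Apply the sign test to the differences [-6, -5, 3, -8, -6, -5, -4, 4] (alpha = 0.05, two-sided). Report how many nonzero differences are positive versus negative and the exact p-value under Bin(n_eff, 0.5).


Step 1: Discard zero differences. Original n = 8; n_eff = number of nonzero differences = 8.
Nonzero differences (with sign): -6, -5, +3, -8, -6, -5, -4, +4
Step 2: Count signs: positive = 2, negative = 6.
Step 3: Under H0: P(positive) = 0.5, so the number of positives S ~ Bin(8, 0.5).
Step 4: Two-sided exact p-value = sum of Bin(8,0.5) probabilities at or below the observed probability = 0.289062.
Step 5: alpha = 0.05. fail to reject H0.

n_eff = 8, pos = 2, neg = 6, p = 0.289062, fail to reject H0.


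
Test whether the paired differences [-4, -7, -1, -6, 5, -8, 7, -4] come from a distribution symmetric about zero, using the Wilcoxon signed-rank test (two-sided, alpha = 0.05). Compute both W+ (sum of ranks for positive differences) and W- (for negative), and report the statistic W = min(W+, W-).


Step 1: Drop any zero differences (none here) and take |d_i|.
|d| = [4, 7, 1, 6, 5, 8, 7, 4]
Step 2: Midrank |d_i| (ties get averaged ranks).
ranks: |4|->2.5, |7|->6.5, |1|->1, |6|->5, |5|->4, |8|->8, |7|->6.5, |4|->2.5
Step 3: Attach original signs; sum ranks with positive sign and with negative sign.
W+ = 4 + 6.5 = 10.5
W- = 2.5 + 6.5 + 1 + 5 + 8 + 2.5 = 25.5
(Check: W+ + W- = 36 should equal n(n+1)/2 = 36.)
Step 4: Test statistic W = min(W+, W-) = 10.5.
Step 5: Ties in |d|, so use the tie-corrected normal approximation.
        E[W] = n(n+1)/4 = 8*9/4 = 18.
        Tie groups: |d|=4 (t=2), |d|=7 (t=2); sum(t^3 - t) = 12.
        Var[W] = n(n+1)(2n+1)/24 - sum(t^3-t)/48 = 1224/24 - 12/48 = 50.75.
        z = (W - E[W]) / sqrt(Var[W]) = (10.5 - 18) / 7.1239 = -1.0528.
        Two-sided p = 2*Phi(z) = 0.292436.
Step 6: alpha = 0.05. fail to reject H0.

W+ = 10.5, W- = 25.5, W = min = 10.5, p = 0.292436, fail to reject H0.


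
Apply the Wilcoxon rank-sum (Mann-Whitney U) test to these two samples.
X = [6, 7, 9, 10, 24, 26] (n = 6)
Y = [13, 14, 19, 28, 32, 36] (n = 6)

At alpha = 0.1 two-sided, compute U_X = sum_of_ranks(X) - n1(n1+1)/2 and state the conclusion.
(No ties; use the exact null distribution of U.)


Step 1: Combine and sort all 12 observations; assign midranks.
sorted (value, group): (6,X), (7,X), (9,X), (10,X), (13,Y), (14,Y), (19,Y), (24,X), (26,X), (28,Y), (32,Y), (36,Y)
ranks: 6->1, 7->2, 9->3, 10->4, 13->5, 14->6, 19->7, 24->8, 26->9, 28->10, 32->11, 36->12
Step 2: Rank sum for X: R1 = 1 + 2 + 3 + 4 + 8 + 9 = 27.
Step 3: U_X = R1 - n1(n1+1)/2 = 27 - 6*7/2 = 27 - 21 = 6.
       U_Y = n1*n2 - U_X = 36 - 6 = 30.
Step 4: No ties, so the exact null distribution of U (based on enumerating the C(12,6) = 924 equally likely rank assignments) gives the two-sided p-value.
Step 5: p-value = 0.064935; compare to alpha = 0.1. reject H0.

U_X = 6, p = 0.064935, reject H0 at alpha = 0.1.


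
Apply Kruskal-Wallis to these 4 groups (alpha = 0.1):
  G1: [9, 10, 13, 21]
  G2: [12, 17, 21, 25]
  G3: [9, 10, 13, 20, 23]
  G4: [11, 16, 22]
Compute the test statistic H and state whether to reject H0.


Step 1: Combine all N = 16 observations and assign midranks.
sorted (value, group, rank): (9,G1,1.5), (9,G3,1.5), (10,G1,3.5), (10,G3,3.5), (11,G4,5), (12,G2,6), (13,G1,7.5), (13,G3,7.5), (16,G4,9), (17,G2,10), (20,G3,11), (21,G1,12.5), (21,G2,12.5), (22,G4,14), (23,G3,15), (25,G2,16)
Step 2: Sum ranks within each group.
R_1 = 25 (n_1 = 4)
R_2 = 44.5 (n_2 = 4)
R_3 = 38.5 (n_3 = 5)
R_4 = 28 (n_4 = 3)
Step 3: H = 12/(N(N+1)) * sum(R_i^2/n_i) - 3(N+1)
     = 12/(16*17) * (25^2/4 + 44.5^2/4 + 38.5^2/5 + 28^2/3) - 3*17
     = 0.044118 * 1209.1 - 51
     = 2.342463.
Step 4: Ties present; correction factor C = 1 - 24/(16^3 - 16) = 0.994118. Corrected H = 2.342463 / 0.994118 = 2.356324.
Step 5: Under H0, H ~ chi^2(3); p-value = 0.501817.
Step 6: alpha = 0.1. fail to reject H0.

H = 2.3563, df = 3, p = 0.501817, fail to reject H0.


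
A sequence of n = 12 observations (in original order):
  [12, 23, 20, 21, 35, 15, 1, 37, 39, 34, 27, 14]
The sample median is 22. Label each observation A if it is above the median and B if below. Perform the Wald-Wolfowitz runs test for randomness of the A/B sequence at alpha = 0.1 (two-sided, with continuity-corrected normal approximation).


Step 1: Compute median = 22; label A = above, B = below.
Labels in order: BABBABBAAAAB  (n_A = 6, n_B = 6)
Step 2: Count runs R = 7.
Step 3: Under H0 (random ordering), E[R] = 2*n_A*n_B/(n_A+n_B) + 1 = 2*6*6/12 + 1 = 7.0000.
        Var[R] = 2*n_A*n_B*(2*n_A*n_B - n_A - n_B) / ((n_A+n_B)^2 * (n_A+n_B-1)) = 4320/1584 = 2.7273.
        SD[R] = 1.6514.
Step 4: R = E[R], so z = 0 with no continuity correction.
Step 5: Two-sided p-value via normal approximation = 2*(1 - Phi(|z|)) = 1.000000.
Step 6: alpha = 0.1. fail to reject H0.

R = 7, z = 0.0000, p = 1.000000, fail to reject H0.


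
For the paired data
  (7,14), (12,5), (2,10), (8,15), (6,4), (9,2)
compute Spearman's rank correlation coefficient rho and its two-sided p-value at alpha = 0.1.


Step 1: Rank x and y separately (midranks; no ties here).
rank(x): 7->3, 12->6, 2->1, 8->4, 6->2, 9->5
rank(y): 14->5, 5->3, 10->4, 15->6, 4->2, 2->1
Step 2: d_i = R_x(i) - R_y(i); compute d_i^2.
  (3-5)^2=4, (6-3)^2=9, (1-4)^2=9, (4-6)^2=4, (2-2)^2=0, (5-1)^2=16
sum(d^2) = 42.
Step 3: rho = 1 - 6*42 / (6*(6^2 - 1)) = 1 - 252/210 = -0.200000.
Step 4: Under H0, t = rho * sqrt((n-2)/(1-rho^2)) = -0.4082 ~ t(4).
Step 5: Two-sided p-value from the t-distribution with 4 df = 0.704000.
Step 6: alpha = 0.1. fail to reject H0.

rho = -0.2000, p = 0.704000, fail to reject H0 at alpha = 0.1.


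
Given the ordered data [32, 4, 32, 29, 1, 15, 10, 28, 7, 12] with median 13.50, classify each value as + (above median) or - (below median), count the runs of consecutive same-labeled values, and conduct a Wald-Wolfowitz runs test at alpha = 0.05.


Step 1: Compute median = 13.50; label A = above, B = below.
Labels in order: ABAABABABB  (n_A = 5, n_B = 5)
Step 2: Count runs R = 8.
Step 3: Under H0 (random ordering), E[R] = 2*n_A*n_B/(n_A+n_B) + 1 = 2*5*5/10 + 1 = 6.0000.
        Var[R] = 2*n_A*n_B*(2*n_A*n_B - n_A - n_B) / ((n_A+n_B)^2 * (n_A+n_B-1)) = 2000/900 = 2.2222.
        SD[R] = 1.4907.
Step 4: Continuity-corrected z = (R - 0.5 - E[R]) / SD[R] = (8 - 0.5 - 6.0000) / 1.4907 = 1.0062.
Step 5: Two-sided p-value via normal approximation = 2*(1 - Phi(|z|)) = 0.314305.
Step 6: alpha = 0.05. fail to reject H0.

R = 8, z = 1.0062, p = 0.314305, fail to reject H0.


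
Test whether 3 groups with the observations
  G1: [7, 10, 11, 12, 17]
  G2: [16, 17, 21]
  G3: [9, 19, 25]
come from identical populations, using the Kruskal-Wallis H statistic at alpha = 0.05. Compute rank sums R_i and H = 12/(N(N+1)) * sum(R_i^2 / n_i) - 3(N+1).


Step 1: Combine all N = 11 observations and assign midranks.
sorted (value, group, rank): (7,G1,1), (9,G3,2), (10,G1,3), (11,G1,4), (12,G1,5), (16,G2,6), (17,G1,7.5), (17,G2,7.5), (19,G3,9), (21,G2,10), (25,G3,11)
Step 2: Sum ranks within each group.
R_1 = 20.5 (n_1 = 5)
R_2 = 23.5 (n_2 = 3)
R_3 = 22 (n_3 = 3)
Step 3: H = 12/(N(N+1)) * sum(R_i^2/n_i) - 3(N+1)
     = 12/(11*12) * (20.5^2/5 + 23.5^2/3 + 22^2/3) - 3*12
     = 0.090909 * 429.467 - 36
     = 3.042424.
Step 4: Ties present; correction factor C = 1 - 6/(11^3 - 11) = 0.995455. Corrected H = 3.042424 / 0.995455 = 3.056317.
Step 5: Under H0, H ~ chi^2(2); p-value = 0.216935.
Step 6: alpha = 0.05. fail to reject H0.

H = 3.0563, df = 2, p = 0.216935, fail to reject H0.


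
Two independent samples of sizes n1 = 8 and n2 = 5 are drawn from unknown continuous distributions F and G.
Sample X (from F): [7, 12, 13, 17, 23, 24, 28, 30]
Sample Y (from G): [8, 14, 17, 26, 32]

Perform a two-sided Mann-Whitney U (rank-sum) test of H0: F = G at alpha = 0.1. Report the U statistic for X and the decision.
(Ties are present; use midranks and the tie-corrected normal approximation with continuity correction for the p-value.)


Step 1: Combine and sort all 13 observations; assign midranks.
sorted (value, group): (7,X), (8,Y), (12,X), (13,X), (14,Y), (17,X), (17,Y), (23,X), (24,X), (26,Y), (28,X), (30,X), (32,Y)
ranks: 7->1, 8->2, 12->3, 13->4, 14->5, 17->6.5, 17->6.5, 23->8, 24->9, 26->10, 28->11, 30->12, 32->13
Step 2: Rank sum for X: R1 = 1 + 3 + 4 + 6.5 + 8 + 9 + 11 + 12 = 54.5.
Step 3: U_X = R1 - n1(n1+1)/2 = 54.5 - 8*9/2 = 54.5 - 36 = 18.5.
       U_Y = n1*n2 - U_X = 40 - 18.5 = 21.5.
Step 4: Ties are present, so use the tie-corrected normal approximation (with continuity correction) for the p-value.
Step 5: p-value = 0.883458; compare to alpha = 0.1. fail to reject H0.

U_X = 18.5, p = 0.883458, fail to reject H0 at alpha = 0.1.


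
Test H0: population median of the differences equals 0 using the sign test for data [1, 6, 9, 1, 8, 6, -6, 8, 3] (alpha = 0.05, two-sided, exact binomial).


Step 1: Discard zero differences. Original n = 9; n_eff = number of nonzero differences = 9.
Nonzero differences (with sign): +1, +6, +9, +1, +8, +6, -6, +8, +3
Step 2: Count signs: positive = 8, negative = 1.
Step 3: Under H0: P(positive) = 0.5, so the number of positives S ~ Bin(9, 0.5).
Step 4: Two-sided exact p-value = sum of Bin(9,0.5) probabilities at or below the observed probability = 0.039062.
Step 5: alpha = 0.05. reject H0.

n_eff = 9, pos = 8, neg = 1, p = 0.039062, reject H0.


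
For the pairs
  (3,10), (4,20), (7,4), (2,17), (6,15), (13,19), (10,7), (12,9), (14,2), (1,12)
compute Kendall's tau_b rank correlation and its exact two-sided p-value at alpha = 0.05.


Step 1: Enumerate the 45 unordered pairs (i,j) with i<j and classify each by sign(x_j-x_i) * sign(y_j-y_i).
  (1,2):dx=+1,dy=+10->C; (1,3):dx=+4,dy=-6->D; (1,4):dx=-1,dy=+7->D; (1,5):dx=+3,dy=+5->C
  (1,6):dx=+10,dy=+9->C; (1,7):dx=+7,dy=-3->D; (1,8):dx=+9,dy=-1->D; (1,9):dx=+11,dy=-8->D
  (1,10):dx=-2,dy=+2->D; (2,3):dx=+3,dy=-16->D; (2,4):dx=-2,dy=-3->C; (2,5):dx=+2,dy=-5->D
  (2,6):dx=+9,dy=-1->D; (2,7):dx=+6,dy=-13->D; (2,8):dx=+8,dy=-11->D; (2,9):dx=+10,dy=-18->D
  (2,10):dx=-3,dy=-8->C; (3,4):dx=-5,dy=+13->D; (3,5):dx=-1,dy=+11->D; (3,6):dx=+6,dy=+15->C
  (3,7):dx=+3,dy=+3->C; (3,8):dx=+5,dy=+5->C; (3,9):dx=+7,dy=-2->D; (3,10):dx=-6,dy=+8->D
  (4,5):dx=+4,dy=-2->D; (4,6):dx=+11,dy=+2->C; (4,7):dx=+8,dy=-10->D; (4,8):dx=+10,dy=-8->D
  (4,9):dx=+12,dy=-15->D; (4,10):dx=-1,dy=-5->C; (5,6):dx=+7,dy=+4->C; (5,7):dx=+4,dy=-8->D
  (5,8):dx=+6,dy=-6->D; (5,9):dx=+8,dy=-13->D; (5,10):dx=-5,dy=-3->C; (6,7):dx=-3,dy=-12->C
  (6,8):dx=-1,dy=-10->C; (6,9):dx=+1,dy=-17->D; (6,10):dx=-12,dy=-7->C; (7,8):dx=+2,dy=+2->C
  (7,9):dx=+4,dy=-5->D; (7,10):dx=-9,dy=+5->D; (8,9):dx=+2,dy=-7->D; (8,10):dx=-11,dy=+3->D
  (9,10):dx=-13,dy=+10->D
Step 2: C = 16, D = 29, total pairs = 45.
Step 3: tau = (C - D)/(n(n-1)/2) = (16 - 29)/45 = -0.288889.
Step 4: Exact two-sided p-value (enumerate n! = 3628800 permutations of y under H0): p = 0.291248.
Step 5: alpha = 0.05. fail to reject H0.

tau_b = -0.2889 (C=16, D=29), p = 0.291248, fail to reject H0.


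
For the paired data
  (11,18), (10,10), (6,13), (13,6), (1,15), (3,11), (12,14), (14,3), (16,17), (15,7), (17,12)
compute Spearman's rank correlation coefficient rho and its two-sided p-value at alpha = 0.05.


Step 1: Rank x and y separately (midranks; no ties here).
rank(x): 11->5, 10->4, 6->3, 13->7, 1->1, 3->2, 12->6, 14->8, 16->10, 15->9, 17->11
rank(y): 18->11, 10->4, 13->7, 6->2, 15->9, 11->5, 14->8, 3->1, 17->10, 7->3, 12->6
Step 2: d_i = R_x(i) - R_y(i); compute d_i^2.
  (5-11)^2=36, (4-4)^2=0, (3-7)^2=16, (7-2)^2=25, (1-9)^2=64, (2-5)^2=9, (6-8)^2=4, (8-1)^2=49, (10-10)^2=0, (9-3)^2=36, (11-6)^2=25
sum(d^2) = 264.
Step 3: rho = 1 - 6*264 / (11*(11^2 - 1)) = 1 - 1584/1320 = -0.200000.
Step 4: Under H0, t = rho * sqrt((n-2)/(1-rho^2)) = -0.6124 ~ t(9).
Step 5: Two-sided p-value from the t-distribution with 9 df = 0.555445.
Step 6: alpha = 0.05. fail to reject H0.

rho = -0.2000, p = 0.555445, fail to reject H0 at alpha = 0.05.


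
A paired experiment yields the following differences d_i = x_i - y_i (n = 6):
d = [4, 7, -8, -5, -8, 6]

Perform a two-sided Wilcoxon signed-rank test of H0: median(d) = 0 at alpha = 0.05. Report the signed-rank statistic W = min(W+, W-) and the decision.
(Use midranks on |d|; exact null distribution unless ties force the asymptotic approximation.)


Step 1: Drop any zero differences (none here) and take |d_i|.
|d| = [4, 7, 8, 5, 8, 6]
Step 2: Midrank |d_i| (ties get averaged ranks).
ranks: |4|->1, |7|->4, |8|->5.5, |5|->2, |8|->5.5, |6|->3
Step 3: Attach original signs; sum ranks with positive sign and with negative sign.
W+ = 1 + 4 + 3 = 8
W- = 5.5 + 2 + 5.5 = 13
(Check: W+ + W- = 21 should equal n(n+1)/2 = 21.)
Step 4: Test statistic W = min(W+, W-) = 8.
Step 5: Ties in |d|, so use the tie-corrected normal approximation.
        E[W] = n(n+1)/4 = 6*7/4 = 10.5.
        Tie groups: |d|=8 (t=2); sum(t^3 - t) = 6.
        Var[W] = n(n+1)(2n+1)/24 - sum(t^3-t)/48 = 546/24 - 6/48 = 22.625.
        z = (W - E[W]) / sqrt(Var[W]) = (8 - 10.5) / 4.7566 = -0.5256.
        Two-sided p = 2*Phi(z) = 0.599174.
Step 6: alpha = 0.05. fail to reject H0.

W+ = 8, W- = 13, W = min = 8, p = 0.599174, fail to reject H0.


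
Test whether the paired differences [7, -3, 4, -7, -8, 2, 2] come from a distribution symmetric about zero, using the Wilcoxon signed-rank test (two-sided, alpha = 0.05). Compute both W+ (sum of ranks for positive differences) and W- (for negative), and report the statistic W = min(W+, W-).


Step 1: Drop any zero differences (none here) and take |d_i|.
|d| = [7, 3, 4, 7, 8, 2, 2]
Step 2: Midrank |d_i| (ties get averaged ranks).
ranks: |7|->5.5, |3|->3, |4|->4, |7|->5.5, |8|->7, |2|->1.5, |2|->1.5
Step 3: Attach original signs; sum ranks with positive sign and with negative sign.
W+ = 5.5 + 4 + 1.5 + 1.5 = 12.5
W- = 3 + 5.5 + 7 = 15.5
(Check: W+ + W- = 28 should equal n(n+1)/2 = 28.)
Step 4: Test statistic W = min(W+, W-) = 12.5.
Step 5: Ties in |d|, so use the tie-corrected normal approximation.
        E[W] = n(n+1)/4 = 7*8/4 = 14.
        Tie groups: |d|=2 (t=2), |d|=7 (t=2); sum(t^3 - t) = 12.
        Var[W] = n(n+1)(2n+1)/24 - sum(t^3-t)/48 = 840/24 - 12/48 = 34.75.
        z = (W - E[W]) / sqrt(Var[W]) = (12.5 - 14) / 5.8949 = -0.2545.
        Two-sided p = 2*Phi(z) = 0.799143.
Step 6: alpha = 0.05. fail to reject H0.

W+ = 12.5, W- = 15.5, W = min = 12.5, p = 0.799143, fail to reject H0.


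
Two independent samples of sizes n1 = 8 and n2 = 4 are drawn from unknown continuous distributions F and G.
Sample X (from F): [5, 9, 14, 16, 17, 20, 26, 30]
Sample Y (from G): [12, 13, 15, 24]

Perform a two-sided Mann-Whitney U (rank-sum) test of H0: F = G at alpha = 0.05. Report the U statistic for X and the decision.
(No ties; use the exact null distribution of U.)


Step 1: Combine and sort all 12 observations; assign midranks.
sorted (value, group): (5,X), (9,X), (12,Y), (13,Y), (14,X), (15,Y), (16,X), (17,X), (20,X), (24,Y), (26,X), (30,X)
ranks: 5->1, 9->2, 12->3, 13->4, 14->5, 15->6, 16->7, 17->8, 20->9, 24->10, 26->11, 30->12
Step 2: Rank sum for X: R1 = 1 + 2 + 5 + 7 + 8 + 9 + 11 + 12 = 55.
Step 3: U_X = R1 - n1(n1+1)/2 = 55 - 8*9/2 = 55 - 36 = 19.
       U_Y = n1*n2 - U_X = 32 - 19 = 13.
Step 4: No ties, so the exact null distribution of U (based on enumerating the C(12,8) = 495 equally likely rank assignments) gives the two-sided p-value.
Step 5: p-value = 0.682828; compare to alpha = 0.05. fail to reject H0.

U_X = 19, p = 0.682828, fail to reject H0 at alpha = 0.05.


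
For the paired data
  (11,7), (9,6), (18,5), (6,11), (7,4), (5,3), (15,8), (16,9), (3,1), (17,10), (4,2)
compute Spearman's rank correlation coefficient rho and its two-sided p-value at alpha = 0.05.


Step 1: Rank x and y separately (midranks; no ties here).
rank(x): 11->7, 9->6, 18->11, 6->4, 7->5, 5->3, 15->8, 16->9, 3->1, 17->10, 4->2
rank(y): 7->7, 6->6, 5->5, 11->11, 4->4, 3->3, 8->8, 9->9, 1->1, 10->10, 2->2
Step 2: d_i = R_x(i) - R_y(i); compute d_i^2.
  (7-7)^2=0, (6-6)^2=0, (11-5)^2=36, (4-11)^2=49, (5-4)^2=1, (3-3)^2=0, (8-8)^2=0, (9-9)^2=0, (1-1)^2=0, (10-10)^2=0, (2-2)^2=0
sum(d^2) = 86.
Step 3: rho = 1 - 6*86 / (11*(11^2 - 1)) = 1 - 516/1320 = 0.609091.
Step 4: Under H0, t = rho * sqrt((n-2)/(1-rho^2)) = 2.3040 ~ t(9).
Step 5: Two-sided p-value from the t-distribution with 9 df = 0.046696.
Step 6: alpha = 0.05. reject H0.

rho = 0.6091, p = 0.046696, reject H0 at alpha = 0.05.


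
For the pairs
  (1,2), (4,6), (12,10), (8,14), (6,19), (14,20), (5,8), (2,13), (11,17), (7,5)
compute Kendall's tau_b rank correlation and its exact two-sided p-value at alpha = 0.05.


Step 1: Enumerate the 45 unordered pairs (i,j) with i<j and classify each by sign(x_j-x_i) * sign(y_j-y_i).
  (1,2):dx=+3,dy=+4->C; (1,3):dx=+11,dy=+8->C; (1,4):dx=+7,dy=+12->C; (1,5):dx=+5,dy=+17->C
  (1,6):dx=+13,dy=+18->C; (1,7):dx=+4,dy=+6->C; (1,8):dx=+1,dy=+11->C; (1,9):dx=+10,dy=+15->C
  (1,10):dx=+6,dy=+3->C; (2,3):dx=+8,dy=+4->C; (2,4):dx=+4,dy=+8->C; (2,5):dx=+2,dy=+13->C
  (2,6):dx=+10,dy=+14->C; (2,7):dx=+1,dy=+2->C; (2,8):dx=-2,dy=+7->D; (2,9):dx=+7,dy=+11->C
  (2,10):dx=+3,dy=-1->D; (3,4):dx=-4,dy=+4->D; (3,5):dx=-6,dy=+9->D; (3,6):dx=+2,dy=+10->C
  (3,7):dx=-7,dy=-2->C; (3,8):dx=-10,dy=+3->D; (3,9):dx=-1,dy=+7->D; (3,10):dx=-5,dy=-5->C
  (4,5):dx=-2,dy=+5->D; (4,6):dx=+6,dy=+6->C; (4,7):dx=-3,dy=-6->C; (4,8):dx=-6,dy=-1->C
  (4,9):dx=+3,dy=+3->C; (4,10):dx=-1,dy=-9->C; (5,6):dx=+8,dy=+1->C; (5,7):dx=-1,dy=-11->C
  (5,8):dx=-4,dy=-6->C; (5,9):dx=+5,dy=-2->D; (5,10):dx=+1,dy=-14->D; (6,7):dx=-9,dy=-12->C
  (6,8):dx=-12,dy=-7->C; (6,9):dx=-3,dy=-3->C; (6,10):dx=-7,dy=-15->C; (7,8):dx=-3,dy=+5->D
  (7,9):dx=+6,dy=+9->C; (7,10):dx=+2,dy=-3->D; (8,9):dx=+9,dy=+4->C; (8,10):dx=+5,dy=-8->D
  (9,10):dx=-4,dy=-12->C
Step 2: C = 33, D = 12, total pairs = 45.
Step 3: tau = (C - D)/(n(n-1)/2) = (33 - 12)/45 = 0.466667.
Step 4: Exact two-sided p-value (enumerate n! = 3628800 permutations of y under H0): p = 0.072550.
Step 5: alpha = 0.05. fail to reject H0.

tau_b = 0.4667 (C=33, D=12), p = 0.072550, fail to reject H0.


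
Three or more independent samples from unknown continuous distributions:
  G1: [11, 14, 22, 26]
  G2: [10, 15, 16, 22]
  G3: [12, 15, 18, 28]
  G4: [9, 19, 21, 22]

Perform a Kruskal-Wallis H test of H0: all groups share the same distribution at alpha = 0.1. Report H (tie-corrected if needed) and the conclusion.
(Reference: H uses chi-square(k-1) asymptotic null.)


Step 1: Combine all N = 16 observations and assign midranks.
sorted (value, group, rank): (9,G4,1), (10,G2,2), (11,G1,3), (12,G3,4), (14,G1,5), (15,G2,6.5), (15,G3,6.5), (16,G2,8), (18,G3,9), (19,G4,10), (21,G4,11), (22,G1,13), (22,G2,13), (22,G4,13), (26,G1,15), (28,G3,16)
Step 2: Sum ranks within each group.
R_1 = 36 (n_1 = 4)
R_2 = 29.5 (n_2 = 4)
R_3 = 35.5 (n_3 = 4)
R_4 = 35 (n_4 = 4)
Step 3: H = 12/(N(N+1)) * sum(R_i^2/n_i) - 3(N+1)
     = 12/(16*17) * (36^2/4 + 29.5^2/4 + 35.5^2/4 + 35^2/4) - 3*17
     = 0.044118 * 1162.88 - 51
     = 0.303309.
Step 4: Ties present; correction factor C = 1 - 30/(16^3 - 16) = 0.992647. Corrected H = 0.303309 / 0.992647 = 0.305556.
Step 5: Under H0, H ~ chi^2(3); p-value = 0.958980.
Step 6: alpha = 0.1. fail to reject H0.

H = 0.3056, df = 3, p = 0.958980, fail to reject H0.


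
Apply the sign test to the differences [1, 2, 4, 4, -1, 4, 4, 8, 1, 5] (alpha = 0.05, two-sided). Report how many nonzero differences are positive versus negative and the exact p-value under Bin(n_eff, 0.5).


Step 1: Discard zero differences. Original n = 10; n_eff = number of nonzero differences = 10.
Nonzero differences (with sign): +1, +2, +4, +4, -1, +4, +4, +8, +1, +5
Step 2: Count signs: positive = 9, negative = 1.
Step 3: Under H0: P(positive) = 0.5, so the number of positives S ~ Bin(10, 0.5).
Step 4: Two-sided exact p-value = sum of Bin(10,0.5) probabilities at or below the observed probability = 0.021484.
Step 5: alpha = 0.05. reject H0.

n_eff = 10, pos = 9, neg = 1, p = 0.021484, reject H0.


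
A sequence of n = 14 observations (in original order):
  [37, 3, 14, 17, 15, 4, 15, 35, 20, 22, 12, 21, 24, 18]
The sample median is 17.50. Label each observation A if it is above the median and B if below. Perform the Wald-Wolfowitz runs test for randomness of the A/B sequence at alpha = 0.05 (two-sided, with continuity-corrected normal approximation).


Step 1: Compute median = 17.50; label A = above, B = below.
Labels in order: ABBBBBBAAABAAA  (n_A = 7, n_B = 7)
Step 2: Count runs R = 5.
Step 3: Under H0 (random ordering), E[R] = 2*n_A*n_B/(n_A+n_B) + 1 = 2*7*7/14 + 1 = 8.0000.
        Var[R] = 2*n_A*n_B*(2*n_A*n_B - n_A - n_B) / ((n_A+n_B)^2 * (n_A+n_B-1)) = 8232/2548 = 3.2308.
        SD[R] = 1.7974.
Step 4: Continuity-corrected z = (R + 0.5 - E[R]) / SD[R] = (5 + 0.5 - 8.0000) / 1.7974 = -1.3909.
Step 5: Two-sided p-value via normal approximation = 2*(1 - Phi(|z|)) = 0.164264.
Step 6: alpha = 0.05. fail to reject H0.

R = 5, z = -1.3909, p = 0.164264, fail to reject H0.


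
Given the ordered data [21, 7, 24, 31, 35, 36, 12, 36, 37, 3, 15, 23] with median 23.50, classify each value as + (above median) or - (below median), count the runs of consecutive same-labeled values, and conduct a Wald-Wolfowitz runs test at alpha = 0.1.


Step 1: Compute median = 23.50; label A = above, B = below.
Labels in order: BBAAAABAABBB  (n_A = 6, n_B = 6)
Step 2: Count runs R = 5.
Step 3: Under H0 (random ordering), E[R] = 2*n_A*n_B/(n_A+n_B) + 1 = 2*6*6/12 + 1 = 7.0000.
        Var[R] = 2*n_A*n_B*(2*n_A*n_B - n_A - n_B) / ((n_A+n_B)^2 * (n_A+n_B-1)) = 4320/1584 = 2.7273.
        SD[R] = 1.6514.
Step 4: Continuity-corrected z = (R + 0.5 - E[R]) / SD[R] = (5 + 0.5 - 7.0000) / 1.6514 = -0.9083.
Step 5: Two-sided p-value via normal approximation = 2*(1 - Phi(|z|)) = 0.363722.
Step 6: alpha = 0.1. fail to reject H0.

R = 5, z = -0.9083, p = 0.363722, fail to reject H0.


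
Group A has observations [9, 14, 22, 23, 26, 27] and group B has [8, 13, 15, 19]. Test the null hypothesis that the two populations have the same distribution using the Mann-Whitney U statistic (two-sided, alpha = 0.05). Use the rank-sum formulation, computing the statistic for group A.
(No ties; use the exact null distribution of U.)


Step 1: Combine and sort all 10 observations; assign midranks.
sorted (value, group): (8,Y), (9,X), (13,Y), (14,X), (15,Y), (19,Y), (22,X), (23,X), (26,X), (27,X)
ranks: 8->1, 9->2, 13->3, 14->4, 15->5, 19->6, 22->7, 23->8, 26->9, 27->10
Step 2: Rank sum for X: R1 = 2 + 4 + 7 + 8 + 9 + 10 = 40.
Step 3: U_X = R1 - n1(n1+1)/2 = 40 - 6*7/2 = 40 - 21 = 19.
       U_Y = n1*n2 - U_X = 24 - 19 = 5.
Step 4: No ties, so the exact null distribution of U (based on enumerating the C(10,6) = 210 equally likely rank assignments) gives the two-sided p-value.
Step 5: p-value = 0.171429; compare to alpha = 0.05. fail to reject H0.

U_X = 19, p = 0.171429, fail to reject H0 at alpha = 0.05.


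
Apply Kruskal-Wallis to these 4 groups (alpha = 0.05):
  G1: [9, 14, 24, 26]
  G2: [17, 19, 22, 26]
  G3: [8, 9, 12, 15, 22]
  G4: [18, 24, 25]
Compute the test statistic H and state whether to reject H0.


Step 1: Combine all N = 16 observations and assign midranks.
sorted (value, group, rank): (8,G3,1), (9,G1,2.5), (9,G3,2.5), (12,G3,4), (14,G1,5), (15,G3,6), (17,G2,7), (18,G4,8), (19,G2,9), (22,G2,10.5), (22,G3,10.5), (24,G1,12.5), (24,G4,12.5), (25,G4,14), (26,G1,15.5), (26,G2,15.5)
Step 2: Sum ranks within each group.
R_1 = 35.5 (n_1 = 4)
R_2 = 42 (n_2 = 4)
R_3 = 24 (n_3 = 5)
R_4 = 34.5 (n_4 = 3)
Step 3: H = 12/(N(N+1)) * sum(R_i^2/n_i) - 3(N+1)
     = 12/(16*17) * (35.5^2/4 + 42^2/4 + 24^2/5 + 34.5^2/3) - 3*17
     = 0.044118 * 1268.01 - 51
     = 4.941728.
Step 4: Ties present; correction factor C = 1 - 24/(16^3 - 16) = 0.994118. Corrected H = 4.941728 / 0.994118 = 4.970969.
Step 5: Under H0, H ~ chi^2(3); p-value = 0.173935.
Step 6: alpha = 0.05. fail to reject H0.

H = 4.9710, df = 3, p = 0.173935, fail to reject H0.


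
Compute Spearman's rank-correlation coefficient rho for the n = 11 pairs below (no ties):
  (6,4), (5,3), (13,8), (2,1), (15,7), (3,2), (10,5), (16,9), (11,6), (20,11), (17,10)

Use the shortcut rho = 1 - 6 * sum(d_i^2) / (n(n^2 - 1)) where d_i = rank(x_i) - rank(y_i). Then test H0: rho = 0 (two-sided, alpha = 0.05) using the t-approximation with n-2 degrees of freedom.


Step 1: Rank x and y separately (midranks; no ties here).
rank(x): 6->4, 5->3, 13->7, 2->1, 15->8, 3->2, 10->5, 16->9, 11->6, 20->11, 17->10
rank(y): 4->4, 3->3, 8->8, 1->1, 7->7, 2->2, 5->5, 9->9, 6->6, 11->11, 10->10
Step 2: d_i = R_x(i) - R_y(i); compute d_i^2.
  (4-4)^2=0, (3-3)^2=0, (7-8)^2=1, (1-1)^2=0, (8-7)^2=1, (2-2)^2=0, (5-5)^2=0, (9-9)^2=0, (6-6)^2=0, (11-11)^2=0, (10-10)^2=0
sum(d^2) = 2.
Step 3: rho = 1 - 6*2 / (11*(11^2 - 1)) = 1 - 12/1320 = 0.990909.
Step 4: Under H0, t = rho * sqrt((n-2)/(1-rho^2)) = 22.0966 ~ t(9).
Step 5: Two-sided p-value from the t-distribution with 9 df = 0.000000.
Step 6: alpha = 0.05. reject H0.

rho = 0.9909, p = 0.000000, reject H0 at alpha = 0.05.


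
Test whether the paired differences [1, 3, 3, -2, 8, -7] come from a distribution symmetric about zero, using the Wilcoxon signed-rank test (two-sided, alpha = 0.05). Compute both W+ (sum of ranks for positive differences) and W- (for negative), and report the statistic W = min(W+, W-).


Step 1: Drop any zero differences (none here) and take |d_i|.
|d| = [1, 3, 3, 2, 8, 7]
Step 2: Midrank |d_i| (ties get averaged ranks).
ranks: |1|->1, |3|->3.5, |3|->3.5, |2|->2, |8|->6, |7|->5
Step 3: Attach original signs; sum ranks with positive sign and with negative sign.
W+ = 1 + 3.5 + 3.5 + 6 = 14
W- = 2 + 5 = 7
(Check: W+ + W- = 21 should equal n(n+1)/2 = 21.)
Step 4: Test statistic W = min(W+, W-) = 7.
Step 5: Ties in |d|, so use the tie-corrected normal approximation.
        E[W] = n(n+1)/4 = 6*7/4 = 10.5.
        Tie groups: |d|=3 (t=2); sum(t^3 - t) = 6.
        Var[W] = n(n+1)(2n+1)/24 - sum(t^3-t)/48 = 546/24 - 6/48 = 22.625.
        z = (W - E[W]) / sqrt(Var[W]) = (7 - 10.5) / 4.7566 = -0.7358.
        Two-sided p = 2*Phi(z) = 0.461838.
Step 6: alpha = 0.05. fail to reject H0.

W+ = 14, W- = 7, W = min = 7, p = 0.461838, fail to reject H0.


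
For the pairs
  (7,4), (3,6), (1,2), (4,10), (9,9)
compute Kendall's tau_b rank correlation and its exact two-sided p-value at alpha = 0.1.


Step 1: Enumerate the 10 unordered pairs (i,j) with i<j and classify each by sign(x_j-x_i) * sign(y_j-y_i).
  (1,2):dx=-4,dy=+2->D; (1,3):dx=-6,dy=-2->C; (1,4):dx=-3,dy=+6->D; (1,5):dx=+2,dy=+5->C
  (2,3):dx=-2,dy=-4->C; (2,4):dx=+1,dy=+4->C; (2,5):dx=+6,dy=+3->C; (3,4):dx=+3,dy=+8->C
  (3,5):dx=+8,dy=+7->C; (4,5):dx=+5,dy=-1->D
Step 2: C = 7, D = 3, total pairs = 10.
Step 3: tau = (C - D)/(n(n-1)/2) = (7 - 3)/10 = 0.400000.
Step 4: Exact two-sided p-value (enumerate n! = 120 permutations of y under H0): p = 0.483333.
Step 5: alpha = 0.1. fail to reject H0.

tau_b = 0.4000 (C=7, D=3), p = 0.483333, fail to reject H0.


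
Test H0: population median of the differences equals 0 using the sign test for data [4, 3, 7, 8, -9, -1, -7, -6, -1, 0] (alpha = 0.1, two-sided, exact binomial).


Step 1: Discard zero differences. Original n = 10; n_eff = number of nonzero differences = 9.
Nonzero differences (with sign): +4, +3, +7, +8, -9, -1, -7, -6, -1
Step 2: Count signs: positive = 4, negative = 5.
Step 3: Under H0: P(positive) = 0.5, so the number of positives S ~ Bin(9, 0.5).
Step 4: Two-sided exact p-value = sum of Bin(9,0.5) probabilities at or below the observed probability = 1.000000.
Step 5: alpha = 0.1. fail to reject H0.

n_eff = 9, pos = 4, neg = 5, p = 1.000000, fail to reject H0.


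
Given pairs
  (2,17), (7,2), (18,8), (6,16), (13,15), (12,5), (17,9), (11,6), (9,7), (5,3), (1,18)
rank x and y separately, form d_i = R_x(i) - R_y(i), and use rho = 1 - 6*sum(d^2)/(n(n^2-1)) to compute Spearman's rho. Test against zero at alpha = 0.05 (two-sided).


Step 1: Rank x and y separately (midranks; no ties here).
rank(x): 2->2, 7->5, 18->11, 6->4, 13->9, 12->8, 17->10, 11->7, 9->6, 5->3, 1->1
rank(y): 17->10, 2->1, 8->6, 16->9, 15->8, 5->3, 9->7, 6->4, 7->5, 3->2, 18->11
Step 2: d_i = R_x(i) - R_y(i); compute d_i^2.
  (2-10)^2=64, (5-1)^2=16, (11-6)^2=25, (4-9)^2=25, (9-8)^2=1, (8-3)^2=25, (10-7)^2=9, (7-4)^2=9, (6-5)^2=1, (3-2)^2=1, (1-11)^2=100
sum(d^2) = 276.
Step 3: rho = 1 - 6*276 / (11*(11^2 - 1)) = 1 - 1656/1320 = -0.254545.
Step 4: Under H0, t = rho * sqrt((n-2)/(1-rho^2)) = -0.7896 ~ t(9).
Step 5: Two-sided p-value from the t-distribution with 9 df = 0.450037.
Step 6: alpha = 0.05. fail to reject H0.

rho = -0.2545, p = 0.450037, fail to reject H0 at alpha = 0.05.


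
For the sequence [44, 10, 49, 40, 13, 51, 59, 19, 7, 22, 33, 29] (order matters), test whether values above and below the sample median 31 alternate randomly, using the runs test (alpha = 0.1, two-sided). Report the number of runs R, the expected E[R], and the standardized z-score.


Step 1: Compute median = 31; label A = above, B = below.
Labels in order: ABAABAABBBAB  (n_A = 6, n_B = 6)
Step 2: Count runs R = 8.
Step 3: Under H0 (random ordering), E[R] = 2*n_A*n_B/(n_A+n_B) + 1 = 2*6*6/12 + 1 = 7.0000.
        Var[R] = 2*n_A*n_B*(2*n_A*n_B - n_A - n_B) / ((n_A+n_B)^2 * (n_A+n_B-1)) = 4320/1584 = 2.7273.
        SD[R] = 1.6514.
Step 4: Continuity-corrected z = (R - 0.5 - E[R]) / SD[R] = (8 - 0.5 - 7.0000) / 1.6514 = 0.3028.
Step 5: Two-sided p-value via normal approximation = 2*(1 - Phi(|z|)) = 0.762069.
Step 6: alpha = 0.1. fail to reject H0.

R = 8, z = 0.3028, p = 0.762069, fail to reject H0.


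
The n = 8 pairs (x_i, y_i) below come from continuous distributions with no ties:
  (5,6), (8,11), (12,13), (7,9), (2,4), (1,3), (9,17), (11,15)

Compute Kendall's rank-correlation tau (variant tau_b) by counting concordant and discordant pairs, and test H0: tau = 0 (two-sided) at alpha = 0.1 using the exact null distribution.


Step 1: Enumerate the 28 unordered pairs (i,j) with i<j and classify each by sign(x_j-x_i) * sign(y_j-y_i).
  (1,2):dx=+3,dy=+5->C; (1,3):dx=+7,dy=+7->C; (1,4):dx=+2,dy=+3->C; (1,5):dx=-3,dy=-2->C
  (1,6):dx=-4,dy=-3->C; (1,7):dx=+4,dy=+11->C; (1,8):dx=+6,dy=+9->C; (2,3):dx=+4,dy=+2->C
  (2,4):dx=-1,dy=-2->C; (2,5):dx=-6,dy=-7->C; (2,6):dx=-7,dy=-8->C; (2,7):dx=+1,dy=+6->C
  (2,8):dx=+3,dy=+4->C; (3,4):dx=-5,dy=-4->C; (3,5):dx=-10,dy=-9->C; (3,6):dx=-11,dy=-10->C
  (3,7):dx=-3,dy=+4->D; (3,8):dx=-1,dy=+2->D; (4,5):dx=-5,dy=-5->C; (4,6):dx=-6,dy=-6->C
  (4,7):dx=+2,dy=+8->C; (4,8):dx=+4,dy=+6->C; (5,6):dx=-1,dy=-1->C; (5,7):dx=+7,dy=+13->C
  (5,8):dx=+9,dy=+11->C; (6,7):dx=+8,dy=+14->C; (6,8):dx=+10,dy=+12->C; (7,8):dx=+2,dy=-2->D
Step 2: C = 25, D = 3, total pairs = 28.
Step 3: tau = (C - D)/(n(n-1)/2) = (25 - 3)/28 = 0.785714.
Step 4: Exact two-sided p-value (enumerate n! = 40320 permutations of y under H0): p = 0.005506.
Step 5: alpha = 0.1. reject H0.

tau_b = 0.7857 (C=25, D=3), p = 0.005506, reject H0.


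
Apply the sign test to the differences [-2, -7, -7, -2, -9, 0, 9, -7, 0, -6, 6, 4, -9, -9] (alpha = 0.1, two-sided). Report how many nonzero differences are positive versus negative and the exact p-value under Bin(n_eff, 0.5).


Step 1: Discard zero differences. Original n = 14; n_eff = number of nonzero differences = 12.
Nonzero differences (with sign): -2, -7, -7, -2, -9, +9, -7, -6, +6, +4, -9, -9
Step 2: Count signs: positive = 3, negative = 9.
Step 3: Under H0: P(positive) = 0.5, so the number of positives S ~ Bin(12, 0.5).
Step 4: Two-sided exact p-value = sum of Bin(12,0.5) probabilities at or below the observed probability = 0.145996.
Step 5: alpha = 0.1. fail to reject H0.

n_eff = 12, pos = 3, neg = 9, p = 0.145996, fail to reject H0.


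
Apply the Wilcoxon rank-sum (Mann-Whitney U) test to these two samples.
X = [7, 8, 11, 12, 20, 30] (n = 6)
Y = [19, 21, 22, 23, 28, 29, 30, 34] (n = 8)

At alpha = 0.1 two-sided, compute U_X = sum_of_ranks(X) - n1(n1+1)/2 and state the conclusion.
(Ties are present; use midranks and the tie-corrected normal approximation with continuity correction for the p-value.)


Step 1: Combine and sort all 14 observations; assign midranks.
sorted (value, group): (7,X), (8,X), (11,X), (12,X), (19,Y), (20,X), (21,Y), (22,Y), (23,Y), (28,Y), (29,Y), (30,X), (30,Y), (34,Y)
ranks: 7->1, 8->2, 11->3, 12->4, 19->5, 20->6, 21->7, 22->8, 23->9, 28->10, 29->11, 30->12.5, 30->12.5, 34->14
Step 2: Rank sum for X: R1 = 1 + 2 + 3 + 4 + 6 + 12.5 = 28.5.
Step 3: U_X = R1 - n1(n1+1)/2 = 28.5 - 6*7/2 = 28.5 - 21 = 7.5.
       U_Y = n1*n2 - U_X = 48 - 7.5 = 40.5.
Step 4: Ties are present, so use the tie-corrected normal approximation (with continuity correction) for the p-value.
Step 5: p-value = 0.038653; compare to alpha = 0.1. reject H0.

U_X = 7.5, p = 0.038653, reject H0 at alpha = 0.1.
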